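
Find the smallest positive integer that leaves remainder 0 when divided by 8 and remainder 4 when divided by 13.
M = 8 × 13 = 104. M₁ = 13, y₁ ≡ 5 (mod 8). M₂ = 8, y₂ ≡ 5 (mod 13). r = 0×13×5 + 4×8×5 ≡ 56 (mod 104). The smallest positive such number is 56.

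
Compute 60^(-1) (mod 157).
60^(-1) ≡ 123 (mod 157). Verification: 60 × 123 = 7380 ≡ 1 (mod 157)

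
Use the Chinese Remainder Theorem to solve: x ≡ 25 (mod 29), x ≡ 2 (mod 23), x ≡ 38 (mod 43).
17367

Using the Chinese Remainder Theorem:
M = product of moduli = 28681
For equation 1: M_1 = 989, 989 ≡ 3 (mod 29), inverse of 989 mod 29 is 10 (check: 3 × 10 = 30 ≡ 1 (mod 29))
For equation 2: M_2 = 1247, 1247 ≡ 5 (mod 23), inverse of 1247 mod 23 is 14 (check: 5 × 14 = 70 ≡ 1 (mod 23))
For equation 3: M_3 = 667, 667 ≡ 22 (mod 43), inverse of 667 mod 43 is 2 (check: 22 × 2 = 44 ≡ 1 (mod 43))
Combine: x ≡ Σ r_i×M_i×(M_i⁻¹ mod m_i) = 25×989×10 + 2×1247×14 + 38×667×2 = 247250 + 34916 + 50692 = 332858
332858 mod 28681 = 17367
x ≡ 17367 (mod 28681)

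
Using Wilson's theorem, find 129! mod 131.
(130)! = (129)! × (130) ≡ -1 (mod 131). So (129)! ≡ -1 × (130)^(-1) ≡ (-1)×(-1) = 1 (mod 131)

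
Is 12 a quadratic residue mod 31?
By Euler's criterion: 12^{15} ≡ 30 (mod 31). Since this equals -1 (≡ 30), 12 is not a QR.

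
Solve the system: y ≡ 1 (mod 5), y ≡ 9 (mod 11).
M = 5 × 11 = 55. M₁ = 11, y₁ ≡ 1 (mod 5). M₂ = 5, y₂ ≡ 9 (mod 11). y = 1×11×1 + 9×5×9 ≡ 31 (mod 55)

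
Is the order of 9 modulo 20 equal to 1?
No, the actual order is 2, not 1.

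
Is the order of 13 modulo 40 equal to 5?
No, the actual order is 4, not 5.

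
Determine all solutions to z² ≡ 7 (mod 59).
The square roots of 7 mod 59 are 19 and 40. Verify: 19² = 361 ≡ 7 (mod 59)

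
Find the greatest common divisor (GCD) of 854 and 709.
1

Using the Euclidean algorithm:
854 = 1 × 709 + 145
709 = 4 × 145 + 129
145 = 1 × 129 + 16
129 = 8 × 16 + 1
16 = 16 × 1 + 0

GCD(854, 709) = 1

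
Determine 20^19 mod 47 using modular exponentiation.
Using repeated squaring. 19 = 16 + 2 + 1 (binary 10011). Repeated squaring mod 47: 20^1 ≡ 20; 20^2 ≡ 20² = 400 ≡ 24; 20^4 ≡ 24² = 576 ≡ 12; 20^8 ≡ 12² = 144 ≡ 3; 20^16 ≡ 3² = 9 ≡ 9. Multiply: 20^19 = 20^16 × 20^2 × 20^1 ≡ 9 × 24 × 20 (mod 47): 9 × 24 = 216 ≡ 28; 28 × 20 = 560 ≡ 43. So 20^19 ≡ 43 (mod 47).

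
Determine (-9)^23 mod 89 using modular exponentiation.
Using repeated squaring. (-9) ≡ 80 (mod 89). 23 = 16 + 4 + 2 + 1 (binary 10111). Repeated squaring mod 89: 80^1 ≡ 80; 80^2 ≡ 80² = 6400 ≡ 81; 80^4 ≡ 81² = 6561 ≡ 64; 80^8 ≡ 64² = 4096 ≡ 2; 80^16 ≡ 2² = 4 ≡ 4. Multiply: (-9)^23 ≡ 80^16 × 80^4 × 80^2 × 80^1 ≡ 4 × 64 × 81 × 80 (mod 89): 4 × 64 = 256 ≡ 78; 78 × 81 = 6318 ≡ 88; 88 × 80 = 7040 ≡ 9. So (-9)^23 ≡ 9 (mod 89).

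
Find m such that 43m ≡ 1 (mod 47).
43^(-1) ≡ 35 (mod 47). Verification: 43 × 35 = 1505 ≡ 1 (mod 47)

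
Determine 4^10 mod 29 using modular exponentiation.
10 = 8 + 2 (binary 1010). Repeated squaring mod 29: 4^1 ≡ 4; 4^2 ≡ 4² = 16 ≡ 16; 4^4 ≡ 16² = 256 ≡ 24; 4^8 ≡ 24² = 576 ≡ 25. Multiply: 4^10 = 4^8 × 4^2 ≡ 25 × 16 (mod 29): 25 × 16 = 400 ≡ 23. So 4^10 ≡ 23 (mod 29).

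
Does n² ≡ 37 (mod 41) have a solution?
By Euler's criterion: 37^{20} ≡ 1 (mod 41). Since this equals 1, 37 is a QR.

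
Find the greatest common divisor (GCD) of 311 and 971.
1

Using the Euclidean algorithm:
311 = 0 × 971 + 311
971 = 3 × 311 + 38
311 = 8 × 38 + 7
38 = 5 × 7 + 3
7 = 2 × 3 + 1
3 = 3 × 1 + 0

GCD(311, 971) = 1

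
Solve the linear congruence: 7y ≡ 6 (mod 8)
2

Since gcd(7, 8) = 1 divides 6, a solution exists.
Multiply both sides by the inverse of 7 mod 8:
  7^(-1) mod 8 = 7
  x ≡ 7 × 6 ≡ 42 ≡ 2 (mod 8)
Verification: 7 × 2 = 14 = 1 × 8 + 6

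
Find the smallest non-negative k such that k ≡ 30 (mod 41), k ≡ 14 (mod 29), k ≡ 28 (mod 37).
768

Using the Chinese Remainder Theorem:
M = product of moduli = 43993
For equation 1: M_1 = 1073, 1073 ≡ 7 (mod 41), inverse of 1073 mod 41 is 6 (check: 7 × 6 = 42 ≡ 1 (mod 41))
For equation 2: M_2 = 1517, 1517 ≡ 9 (mod 29), inverse of 1517 mod 29 is 13 (check: 9 × 13 = 117 ≡ 1 (mod 29))
For equation 3: M_3 = 1189, 1189 ≡ 5 (mod 37), inverse of 1189 mod 37 is 15 (check: 5 × 15 = 75 ≡ 1 (mod 37))
Combine: k ≡ Σ r_i×M_i×(M_i⁻¹ mod m_i) = 30×1073×6 + 14×1517×13 + 28×1189×15 = 193140 + 276094 + 499380 = 968614
968614 mod 43993 = 768
k ≡ 768 (mod 43993)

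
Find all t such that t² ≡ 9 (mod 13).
The square roots of 9 mod 13 are 3 and 10. Verify: 3² = 9 ≡ 9 (mod 13)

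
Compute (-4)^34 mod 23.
Using Fermat: (-4)^{22} ≡ 1 (mod 23). 34 ≡ 12 (mod 22). So (-4)^{34} ≡ (-4)^{12} ≡ 4 (mod 23)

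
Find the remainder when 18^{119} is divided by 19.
By Fermat: 18^{18} ≡ 1 (mod 19). 119 = 6×18 + 11. So 18^{119} ≡ 18^{11} ≡ 18 (mod 19)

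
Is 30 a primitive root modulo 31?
p - 1 = 30 has prime divisors 2, 3, 5. Check 30^(30/q) mod 31 for each: 30^(30/2) = 30^15 ≡ 30, 30^(30/3) = 30^10 ≡ 1, 30^(30/5) = 30^6 ≡ 1 (mod 31). Since 30^10 ≡ 1 (mod 31), the order of 30 divides 10 (in fact the order is 2) ≠ 30, so it is not a primitive root.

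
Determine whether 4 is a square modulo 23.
By Euler's criterion: 4^{11} ≡ 1 (mod 23). Since this equals 1, 4 is a QR.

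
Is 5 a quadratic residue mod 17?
By Euler's criterion: 5^{8} ≡ 16 (mod 17). Since this equals -1 (≡ 16), 5 is not a QR.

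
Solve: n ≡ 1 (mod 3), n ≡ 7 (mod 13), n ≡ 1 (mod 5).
M = 3 × 13 × 5 = 195. M₁ = 65, y₁ ≡ 2 (mod 3). M₂ = 15, y₂ ≡ 7 (mod 13). M₃ = 39, y₃ ≡ 4 (mod 5). n = 1×65×2 + 7×15×7 + 1×39×4 ≡ 46 (mod 195)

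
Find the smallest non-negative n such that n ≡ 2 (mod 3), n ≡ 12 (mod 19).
50

Using the Chinese Remainder Theorem:
M = product of moduli = 57
For equation 1: M_1 = 19, 19 ≡ 1 (mod 3), inverse of 19 mod 3 is 1 (check: 1 × 1 = 1 ≡ 1 (mod 3))
For equation 2: M_2 = 3, 3 ≡ 3 (mod 19), inverse of 3 mod 19 is 13 (check: 3 × 13 = 39 ≡ 1 (mod 19))
Combine: n ≡ Σ r_i×M_i×(M_i⁻¹ mod m_i) = 2×19×1 + 12×3×13 = 38 + 468 = 506
506 mod 57 = 50
n ≡ 50 (mod 57)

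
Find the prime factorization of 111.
3 × 37

Divide by primes starting from smallest:
111 ÷ 3 = 37
37 ÷ 37 = 1

111 = 3 × 37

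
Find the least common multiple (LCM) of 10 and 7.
70

First find GCD(10, 7) using the Euclidean algorithm:
10 = 1 × 7 + 3
7 = 2 × 3 + 1
3 = 3 × 1 + 0
GCD(10, 7) = 1

LCM formula: LCM(a, b) = (a × b) / GCD(a, b)
LCM(10, 7) = (10 × 7) / 1
LCM(10, 7) = 70 / 1
LCM(10, 7) = 70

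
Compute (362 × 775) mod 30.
20

(362 × 775) = 280550
280550 mod 30 = 20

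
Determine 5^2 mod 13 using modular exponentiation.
2 = 2 (binary 10). Repeated squaring mod 13: 5^1 ≡ 5; 5^2 ≡ 5² = 25 ≡ 12. So 5^2 ≡ 12 (mod 13).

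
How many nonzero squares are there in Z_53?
For prime 53, there are (p-1)/2 = (53-1)/2 = 26 quadratic residues (excluding 0).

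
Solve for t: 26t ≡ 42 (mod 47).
45

Since gcd(26, 47) = 1 divides 42, a solution exists.
Multiply both sides by the inverse of 26 mod 47:
  26^(-1) mod 47 = 38
  x ≡ 38 × 42 ≡ 1596 ≡ 45 (mod 47)
Verification: 26 × 45 = 1170 = 24 × 47 + 42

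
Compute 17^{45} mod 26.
25

Using successive squaring:
Binary expansion of 45: 101101
Powers of 17 mod 26 (each is the square of the previous):
  17^1 ≡ 17 (mod 26)
  17^2 ≡ 17² = 289 ≡ 3 (mod 26)
  17^4 ≡ 3² = 9 ≡ 9 (mod 26)
  17^8 ≡ 9² = 81 ≡ 3 (mod 26)
  17^16 ≡ 3² = 9 ≡ 9 (mod 26)
  17^32 ≡ 9² = 81 ≡ 3 (mod 26)
45 = 32 + 8 + 4 + 1, so 17^45 = 17^32 × 17^8 × 17^4 × 17^1 ≡ 3 × 3 × 9 × 17 (mod 26)
Multiplying step by step:
  3 × 3 = 9 ≡ 9 (mod 26)
  9 × 9 = 81 ≡ 3 (mod 26)
  3 × 17 = 51 ≡ 25 (mod 26)
Result: 17^45 ≡ 25 (mod 26)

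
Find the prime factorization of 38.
2 × 19

Divide by primes starting from smallest:
38 ÷ 2 = 19
19 ÷ 19 = 1

38 = 2 × 19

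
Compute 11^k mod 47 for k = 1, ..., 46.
g^1, g^2, ..., g^{46} mod 47: {11, 27, 15, 24, 29, 37, 31, 12, 38, 42, 39, 6, 19, 21, 43, 3, 33, 34, 45, 25, 40, 17, 46, 36, 20, 32, 23, 18, 10, 16, 35, 9, 5, 8, 41, 28, 26, 4, 44, 14, 13, 2, 22, 7, 30, 1}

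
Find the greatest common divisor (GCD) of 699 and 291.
3

Using the Euclidean algorithm:
699 = 2 × 291 + 117
291 = 2 × 117 + 57
117 = 2 × 57 + 3
57 = 19 × 3 + 0

GCD(699, 291) = 3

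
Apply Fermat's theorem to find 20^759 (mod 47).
By Fermat: 20^{46} ≡ 1 (mod 47). 759 ≡ 23 (mod 46). So 20^{759} ≡ 20^{23} ≡ 46 (mod 47)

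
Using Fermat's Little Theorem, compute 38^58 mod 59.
By Fermat's Little Theorem, 38^{58} ≡ 1 (mod 59) since 59 is prime and gcd(38, 59) = 1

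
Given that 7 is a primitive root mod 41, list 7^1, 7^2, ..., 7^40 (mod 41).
g^1, g^2, ..., g^{40} mod 41: {7, 8, 15, 23, 38, 20, 17, 37, 13, 9, 22, 31, 12, 2, 14, 16, 30, 5, 35, 40, 34, 33, 26, 18, 3, 21, 24, 4, 28, 32, 19, 10, 29, 39, 27, 25, 11, 36, 6, 1}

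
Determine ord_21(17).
Powers of 17 mod 21: 17^1≡17, 17^2≡16, 17^3≡20, 17^4≡4, 17^5≡5, 17^6≡1. Order = 6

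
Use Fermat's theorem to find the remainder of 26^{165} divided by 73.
21

By Fermat's Little Theorem, a^(p-1) ≡ 1 (mod p) for prime p and gcd(a, p) = 1
Here p = 73, so 26^72 ≡ 1 (mod 73)
We can reduce the exponent: 165 mod 72 = 21
So 26^165 ≡ 26^21 (mod 73)
Computing: 26^21 mod 73 = 21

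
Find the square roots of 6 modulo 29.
The square roots of 6 mod 29 are 8 and 21. Verify: 8² = 64 ≡ 6 (mod 29)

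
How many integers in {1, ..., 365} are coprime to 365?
288

Prime factorization: 365 = 5 × 73
Using the formula φ(n) = n × Π(1 - 1/p) for each prime factor p:
φ(365) = 365 × (1 - 1/5) × (1 - 1/73)
φ(365) = 288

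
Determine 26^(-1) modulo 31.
26^(-1) ≡ 6 (mod 31). Verification: 26 × 6 = 156 ≡ 1 (mod 31)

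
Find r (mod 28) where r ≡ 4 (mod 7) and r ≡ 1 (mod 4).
M = 7 × 4 = 28. M₁ = 4, y₁ ≡ 2 (mod 7). M₂ = 7, y₂ ≡ 3 (mod 4). r = 4×4×2 + 1×7×3 ≡ 25 (mod 28)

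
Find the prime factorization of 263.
263

Divide by primes starting from smallest:
263 ÷ 263 = 1

263 = 263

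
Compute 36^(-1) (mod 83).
30

Using Extended Euclidean Algorithm:
gcd(36, 83) = 1
Bezout coefficients: 36 × 30 + 83 × -13 = 1
So 36 × 30 ≡ 1 (mod 83)
The inverse is 30 mod 83 = 30
Verification: 36 × 30 = 1080 = 13 × 83 + 1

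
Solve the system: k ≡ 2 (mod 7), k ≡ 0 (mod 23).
M = 7 × 23 = 161. M₁ = 23, y₁ ≡ 4 (mod 7). M₂ = 7, y₂ ≡ 10 (mod 23). k = 2×23×4 + 0×7×10 ≡ 23 (mod 161)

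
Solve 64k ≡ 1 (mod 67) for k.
64^(-1) ≡ 22 (mod 67). Verification: 64 × 22 = 1408 ≡ 1 (mod 67)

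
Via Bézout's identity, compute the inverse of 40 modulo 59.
Extended GCD: 40(-28) + 59(19) = 1. So 40^(-1) ≡ 31 ≡ 31 (mod 59). Verify: 40 × 31 = 1240 ≡ 1 (mod 59)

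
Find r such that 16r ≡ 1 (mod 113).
16^(-1) ≡ 106 (mod 113). Verification: 16 × 106 = 1696 ≡ 1 (mod 113)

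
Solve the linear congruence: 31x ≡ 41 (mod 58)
35

Since gcd(31, 58) = 1 divides 41, a solution exists.
Multiply both sides by the inverse of 31 mod 58:
  31^(-1) mod 58 = 15
  x ≡ 15 × 41 ≡ 615 ≡ 35 (mod 58)
Verification: 31 × 35 = 1085 = 18 × 58 + 41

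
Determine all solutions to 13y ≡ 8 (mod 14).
6

Since gcd(13, 14) = 1 divides 8, a solution exists.
Multiply both sides by the inverse of 13 mod 14:
  13^(-1) mod 14 = 13
  x ≡ 13 × 8 ≡ 104 ≡ 6 (mod 14)
Verification: 13 × 6 = 78 = 5 × 14 + 8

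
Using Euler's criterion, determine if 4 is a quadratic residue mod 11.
By Euler's criterion: 4^{5} ≡ 1 (mod 11). Since this equals 1, 4 is a QR.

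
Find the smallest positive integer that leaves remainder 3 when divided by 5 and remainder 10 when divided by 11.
M = 5 × 11 = 55. M₁ = 11, y₁ ≡ 1 (mod 5). M₂ = 5, y₂ ≡ 9 (mod 11). k = 3×11×1 + 10×5×9 ≡ 43 (mod 55). The smallest positive such number is 43.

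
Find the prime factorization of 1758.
2 × 3 × 293

Divide by primes starting from smallest:
1758 ÷ 2 = 879
879 ÷ 3 = 293
293 ÷ 293 = 1

1758 = 2 × 3 × 293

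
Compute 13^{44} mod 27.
25

Using successive squaring:
Binary expansion of 44: 101100
Powers of 13 mod 27 (each is the square of the previous):
  13^1 ≡ 13 (mod 27)
  13^2 ≡ 13² = 169 ≡ 7 (mod 27)
  13^4 ≡ 7² = 49 ≡ 22 (mod 27)
  13^8 ≡ 22² = 484 ≡ 25 (mod 27)
  13^16 ≡ 25² = 625 ≡ 4 (mod 27)
  13^32 ≡ 4² = 16 ≡ 16 (mod 27)
44 = 32 + 8 + 4, so 13^44 = 13^32 × 13^8 × 13^4 ≡ 16 × 25 × 22 (mod 27)
Multiplying step by step:
  16 × 25 = 400 ≡ 22 (mod 27)
  22 × 22 = 484 ≡ 25 (mod 27)
Result: 13^44 ≡ 25 (mod 27)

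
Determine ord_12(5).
Powers of 5 mod 12: 5^1≡5, 5^2≡1. Order = 2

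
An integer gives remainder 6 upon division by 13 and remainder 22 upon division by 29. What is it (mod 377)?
M = 13 × 29 = 377. M₁ = 29, y₁ ≡ 9 (mod 13). M₂ = 13, y₂ ≡ 9 (mod 29). y = 6×29×9 + 22×13×9 ≡ 370 (mod 377). The smallest positive such number is 370.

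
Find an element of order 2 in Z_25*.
24 has order 2 mod 25 since 24^{2} ≡ 1 (mod 25) and no smaller power works.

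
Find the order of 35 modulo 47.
Powers of 35 mod 47: 35^1≡35, 35^2≡3, 35^3≡11, 35^4≡9, 35^5≡33, 35^6≡27, 35^7≡5, 35^8≡34, 35^9≡15, 35^10≡8, 35^11≡45, 35^12≡24, 35^13≡41, 35^14≡25, 35^15≡29, 35^16≡28, 35^17≡40, 35^18≡37, 35^19≡26, 35^20≡17, 35^21≡31, 35^22≡4, 35^23≡46, 35^24≡12, 35^25≡44, 35^26≡36, 35^27≡38, 35^28≡14, 35^29≡20, 35^30≡42, 35^31≡13, 35^32≡32, 35^33≡39, 35^34≡2, 35^35≡23, 35^36≡6, 35^37≡22, 35^38≡18, 35^39≡19, 35^40≡7, 35^41≡10, 35^42≡21, 35^43≡30, 35^44≡16, 35^45≡43, 35^46≡1. Order = 46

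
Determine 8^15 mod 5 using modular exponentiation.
Using Fermat: 8^{4} ≡ 1 (mod 5). 15 ≡ 3 (mod 4). So 8^{15} ≡ 8^{3} ≡ 2 (mod 5)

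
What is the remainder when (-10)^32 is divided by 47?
Using repeated squaring. (-10) ≡ 37 (mod 47). 32 = 32 (binary 100000). Repeated squaring mod 47: 37^1 ≡ 37; 37^2 ≡ 37² = 1369 ≡ 6; 37^4 ≡ 6² = 36 ≡ 36; 37^8 ≡ 36² = 1296 ≡ 27; 37^16 ≡ 27² = 729 ≡ 24; 37^32 ≡ 24² = 576 ≡ 12. So (-10)^32 ≡ 12 (mod 47).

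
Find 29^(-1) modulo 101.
7

Using Extended Euclidean Algorithm:
gcd(29, 101) = 1
Bezout coefficients: 29 × 7 + 101 × -2 = 1
So 29 × 7 ≡ 1 (mod 101)
The inverse is 7 mod 101 = 7
Verification: 29 × 7 = 203 = 2 × 101 + 1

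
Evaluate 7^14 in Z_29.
Using repeated squaring. 14 = 8 + 4 + 2 (binary 1110). Repeated squaring mod 29: 7^1 ≡ 7; 7^2 ≡ 7² = 49 ≡ 20; 7^4 ≡ 20² = 400 ≡ 23; 7^8 ≡ 23² = 529 ≡ 7. Multiply: 7^14 = 7^8 × 7^4 × 7^2 ≡ 7 × 23 × 20 (mod 29): 7 × 23 = 161 ≡ 16; 16 × 20 = 320 ≡ 1. So 7^14 ≡ 1 (mod 29).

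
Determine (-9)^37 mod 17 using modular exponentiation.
Using Fermat: (-9)^{16} ≡ 1 (mod 17). 37 ≡ 5 (mod 16). So (-9)^{37} ≡ (-9)^{5} ≡ 9 (mod 17)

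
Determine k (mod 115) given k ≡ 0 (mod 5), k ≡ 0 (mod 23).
0

Using the Chinese Remainder Theorem:
M = product of moduli = 115
For equation 1: M_1 = 23, 23 ≡ 3 (mod 5), inverse of 23 mod 5 is 2 (check: 3 × 2 = 6 ≡ 1 (mod 5))
For equation 2: M_2 = 5, 5 ≡ 5 (mod 23), inverse of 5 mod 23 is 14 (check: 5 × 14 = 70 ≡ 1 (mod 23))
Combine: k ≡ Σ r_i×M_i×(M_i⁻¹ mod m_i) = 0×23×2 + 0×5×14 = 0 + 0 = 0
0 mod 115 = 0
k ≡ 0 (mod 115)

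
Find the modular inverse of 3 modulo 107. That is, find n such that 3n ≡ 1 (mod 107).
36

Using Extended Euclidean Algorithm:
gcd(3, 107) = 1
Bezout coefficients: 3 × 36 + 107 × -1 = 1
So 3 × 36 ≡ 1 (mod 107)
The inverse is 36 mod 107 = 36
Verification: 3 × 36 = 108 = 1 × 107 + 1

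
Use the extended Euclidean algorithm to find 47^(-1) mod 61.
Extended GCD: 47(13) + 61(-10) = 1. So 47^(-1) ≡ 13 ≡ 13 (mod 61). Verify: 47 × 13 = 611 ≡ 1 (mod 61)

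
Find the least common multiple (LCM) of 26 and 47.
1222

First find GCD(26, 47) using the Euclidean algorithm:
26 = 0 × 47 + 26
47 = 1 × 26 + 21
26 = 1 × 21 + 5
21 = 4 × 5 + 1
5 = 5 × 1 + 0
GCD(26, 47) = 1

LCM formula: LCM(a, b) = (a × b) / GCD(a, b)
LCM(26, 47) = (26 × 47) / 1
LCM(26, 47) = 1222 / 1
LCM(26, 47) = 1222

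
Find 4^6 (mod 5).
6 = 4 + 2 (binary 110). Repeated squaring mod 5: 4^1 ≡ 4; 4^2 ≡ 4² = 16 ≡ 1; 4^4 ≡ 1² = 1 ≡ 1. Multiply: 4^6 = 4^4 × 4^2 ≡ 1 × 1 (mod 5): 1 × 1 = 1 ≡ 1. So 4^6 ≡ 1 (mod 5).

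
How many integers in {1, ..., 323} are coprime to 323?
288

Prime factorization: 323 = 17 × 19
Using the formula φ(n) = n × Π(1 - 1/p) for each prime factor p:
φ(323) = 323 × (1 - 1/17) × (1 - 1/19)
φ(323) = 288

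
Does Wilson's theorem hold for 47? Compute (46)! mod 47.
(46)! mod 47 = 46. Since this equals -1 (mod 47), Wilson confirms 47 is prime.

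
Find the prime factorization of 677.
677

Divide by primes starting from smallest:
677 ÷ 677 = 1

677 = 677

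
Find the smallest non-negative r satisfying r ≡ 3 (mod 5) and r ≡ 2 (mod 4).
M = 5 × 4 = 20. M₁ = 4, y₁ ≡ 4 (mod 5). M₂ = 5, y₂ ≡ 1 (mod 4). r = 3×4×4 + 2×5×1 ≡ 18 (mod 20)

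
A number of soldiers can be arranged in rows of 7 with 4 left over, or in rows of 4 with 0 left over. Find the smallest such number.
M = 7 × 4 = 28. M₁ = 4, y₁ ≡ 2 (mod 7). M₂ = 7, y₂ ≡ 3 (mod 4). t = 4×4×2 + 0×7×3 ≡ 4 (mod 28). The smallest positive such number is 4.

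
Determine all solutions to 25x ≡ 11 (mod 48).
35

Since gcd(25, 48) = 1 divides 11, a solution exists.
Multiply both sides by the inverse of 25 mod 48:
  25^(-1) mod 48 = 25
  x ≡ 25 × 11 ≡ 275 ≡ 35 (mod 48)
Verification: 25 × 35 = 875 = 18 × 48 + 11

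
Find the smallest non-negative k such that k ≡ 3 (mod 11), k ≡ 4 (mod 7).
25

Using the Chinese Remainder Theorem:
M = product of moduli = 77
For equation 1: M_1 = 7, 7 ≡ 7 (mod 11), inverse of 7 mod 11 is 8 (check: 7 × 8 = 56 ≡ 1 (mod 11))
For equation 2: M_2 = 11, 11 ≡ 4 (mod 7), inverse of 11 mod 7 is 2 (check: 4 × 2 = 8 ≡ 1 (mod 7))
Combine: k ≡ Σ r_i×M_i×(M_i⁻¹ mod m_i) = 3×7×8 + 4×11×2 = 168 + 88 = 256
256 mod 77 = 25
k ≡ 25 (mod 77)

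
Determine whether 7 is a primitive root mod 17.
p - 1 = 16 has prime divisors 2. Check 7^(16/q) mod 17 for each: 7^(16/2) = 7^8 ≡ 16 (mod 17). None of these is 1, so 7 has order 16 = φ(17), so it is a primitive root mod 17.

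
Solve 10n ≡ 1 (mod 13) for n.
10^(-1) ≡ 4 (mod 13). Verification: 10 × 4 = 40 ≡ 1 (mod 13)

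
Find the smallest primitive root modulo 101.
p - 1 = 100 has prime divisors 2, 5. h is a primitive root mod 101 iff h^(100/q) ≢ 1 (mod 101) for each such q.
h = 2: 2^50 ≡ 100, 2^20 ≡ 95 (mod 101); none is 1, so 2 has order 100 and is a primitive root.
The smallest primitive root mod 101 is g = 2.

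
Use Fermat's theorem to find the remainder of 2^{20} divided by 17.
16

By Fermat's Little Theorem, a^(p-1) ≡ 1 (mod p) for prime p and gcd(a, p) = 1
Here p = 17, so 2^16 ≡ 1 (mod 17)
We can reduce the exponent: 20 mod 16 = 4
So 2^20 ≡ 2^4 (mod 17)
Computing: 2^4 mod 17 = 16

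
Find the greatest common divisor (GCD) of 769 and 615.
1

Using the Euclidean algorithm:
769 = 1 × 615 + 154
615 = 3 × 154 + 153
154 = 1 × 153 + 1
153 = 153 × 1 + 0

GCD(769, 615) = 1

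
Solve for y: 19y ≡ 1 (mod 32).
27

Since gcd(19, 32) = 1 divides 1, a solution exists.
Multiply both sides by the inverse of 19 mod 32:
  19^(-1) mod 32 = 27
  x ≡ 27 × 1 ≡ 27 ≡ 27 (mod 32)
Verification: 19 × 27 = 513 = 16 × 32 + 1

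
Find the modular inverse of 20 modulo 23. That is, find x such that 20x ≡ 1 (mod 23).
15

Using Extended Euclidean Algorithm:
gcd(20, 23) = 1
Bezout coefficients: 20 × -8 + 23 × 7 = 1
So 20 × -8 ≡ 1 (mod 23)
The inverse is -8 mod 23 = 15
Verification: 20 × 15 = 300 = 13 × 23 + 1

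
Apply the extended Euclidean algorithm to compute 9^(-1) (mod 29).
Extended GCD: 9(13) + 29(-4) = 1. So 9^(-1) ≡ 13 ≡ 13 (mod 29). Verify: 9 × 13 = 117 ≡ 1 (mod 29)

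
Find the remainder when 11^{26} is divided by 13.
By Fermat: 11^{12} ≡ 1 (mod 13). 26 = 2×12 + 2. So 11^{26} ≡ 11^{2} ≡ 4 (mod 13)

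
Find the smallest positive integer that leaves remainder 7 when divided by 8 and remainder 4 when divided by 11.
M = 8 × 11 = 88. M₁ = 11, y₁ ≡ 3 (mod 8). M₂ = 8, y₂ ≡ 7 (mod 11). r = 7×11×3 + 4×8×7 ≡ 15 (mod 88). The smallest positive such number is 15.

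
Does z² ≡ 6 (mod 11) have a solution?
By Euler's criterion: 6^{5} ≡ 10 (mod 11). Since this equals -1 (≡ 10), 6 is not a QR.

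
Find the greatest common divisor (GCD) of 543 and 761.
1

Using the Euclidean algorithm:
543 = 0 × 761 + 543
761 = 1 × 543 + 218
543 = 2 × 218 + 107
218 = 2 × 107 + 4
107 = 26 × 4 + 3
4 = 1 × 3 + 1
3 = 3 × 1 + 0

GCD(543, 761) = 1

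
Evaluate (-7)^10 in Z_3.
(-7) ≡ 2 (mod 3). 10 = 8 + 2 (binary 1010). Repeated squaring mod 3: 2^1 ≡ 2; 2^2 ≡ 2² = 4 ≡ 1; 2^4 ≡ 1² = 1 ≡ 1; 2^8 ≡ 1² = 1 ≡ 1. Multiply: (-7)^10 ≡ 2^8 × 2^2 ≡ 1 × 1 (mod 3): 1 × 1 = 1 ≡ 1. So (-7)^10 ≡ 1 (mod 3).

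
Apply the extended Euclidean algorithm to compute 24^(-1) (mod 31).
Extended GCD: 24(-9) + 31(7) = 1. So 24^(-1) ≡ 22 ≡ 22 (mod 31). Verify: 24 × 22 = 528 ≡ 1 (mod 31)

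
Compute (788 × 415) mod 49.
43

(788 × 415) = 327020
327020 mod 49 = 43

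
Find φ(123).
80

Prime factorization: 123 = 3 × 41
Using the formula φ(n) = n × Π(1 - 1/p) for each prime factor p:
φ(123) = 123 × (1 - 1/3) × (1 - 1/41)
φ(123) = 80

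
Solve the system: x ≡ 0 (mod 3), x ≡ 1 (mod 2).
M = 3 × 2 = 6. M₁ = 2, y₁ ≡ 2 (mod 3). M₂ = 3, y₂ ≡ 1 (mod 2). x = 0×2×2 + 1×3×1 ≡ 3 (mod 6)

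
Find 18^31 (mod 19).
Using Fermat: 18^{18} ≡ 1 (mod 19). 31 ≡ 13 (mod 18). So 18^{31} ≡ 18^{13} ≡ 18 (mod 19)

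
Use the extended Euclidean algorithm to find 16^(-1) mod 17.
Extended GCD: 16(-1) + 17(1) = 1. So 16^(-1) ≡ 16 ≡ 16 (mod 17). Verify: 16 × 16 = 256 ≡ 1 (mod 17)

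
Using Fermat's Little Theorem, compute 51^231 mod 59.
By Fermat: 51^{58} ≡ 1 (mod 59). 231 = 3×58 + 57. So 51^{231} ≡ 51^{57} ≡ 22 (mod 59)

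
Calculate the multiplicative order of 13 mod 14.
Powers of 13 mod 14: 13^1≡13, 13^2≡1. Order = 2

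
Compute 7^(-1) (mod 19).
11

Using Extended Euclidean Algorithm:
gcd(7, 19) = 1
Bezout coefficients: 7 × -8 + 19 × 3 = 1
So 7 × -8 ≡ 1 (mod 19)
The inverse is -8 mod 19 = 11
Verification: 7 × 11 = 77 = 4 × 19 + 1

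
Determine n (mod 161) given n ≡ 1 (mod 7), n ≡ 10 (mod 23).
148

Using the Chinese Remainder Theorem:
M = product of moduli = 161
For equation 1: M_1 = 23, 23 ≡ 2 (mod 7), inverse of 23 mod 7 is 4 (check: 2 × 4 = 8 ≡ 1 (mod 7))
For equation 2: M_2 = 7, 7 ≡ 7 (mod 23), inverse of 7 mod 23 is 10 (check: 7 × 10 = 70 ≡ 1 (mod 23))
Combine: n ≡ Σ r_i×M_i×(M_i⁻¹ mod m_i) = 1×23×4 + 10×7×10 = 92 + 700 = 792
792 mod 161 = 148
n ≡ 148 (mod 161)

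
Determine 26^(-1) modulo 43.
26^(-1) ≡ 5 (mod 43). Verification: 26 × 5 = 130 ≡ 1 (mod 43)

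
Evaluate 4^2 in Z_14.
2 = 2 (binary 10). Repeated squaring mod 14: 4^1 ≡ 4; 4^2 ≡ 4² = 16 ≡ 2. So 4^2 ≡ 2 (mod 14).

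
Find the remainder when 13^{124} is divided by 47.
By Fermat: 13^{46} ≡ 1 (mod 47). 124 = 2×46 + 32. So 13^{124} ≡ 13^{32} ≡ 36 (mod 47)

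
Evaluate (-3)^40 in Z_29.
Using Fermat: (-3)^{28} ≡ 1 (mod 29). 40 ≡ 12 (mod 28). So (-3)^{40} ≡ (-3)^{12} ≡ 16 (mod 29)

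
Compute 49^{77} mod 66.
25

Using successive squaring:
Binary expansion of 77: 1001101
Powers of 49 mod 66 (each is the square of the previous):
  49^1 ≡ 49 (mod 66)
  49^2 ≡ 49² = 2401 ≡ 25 (mod 66)
  49^4 ≡ 25² = 625 ≡ 31 (mod 66)
  49^8 ≡ 31² = 961 ≡ 37 (mod 66)
  49^16 ≡ 37² = 1369 ≡ 49 (mod 66)
  49^32 ≡ 49² = 2401 ≡ 25 (mod 66)
  49^64 ≡ 25² = 625 ≡ 31 (mod 66)
77 = 64 + 8 + 4 + 1, so 49^77 = 49^64 × 49^8 × 49^4 × 49^1 ≡ 31 × 37 × 31 × 49 (mod 66)
Multiplying step by step:
  31 × 37 = 1147 ≡ 25 (mod 66)
  25 × 31 = 775 ≡ 49 (mod 66)
  49 × 49 = 2401 ≡ 25 (mod 66)
Result: 49^77 ≡ 25 (mod 66)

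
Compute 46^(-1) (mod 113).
46^(-1) ≡ 86 (mod 113). Verification: 46 × 86 = 3956 ≡ 1 (mod 113)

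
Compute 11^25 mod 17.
Using Fermat: 11^{16} ≡ 1 (mod 17). 25 ≡ 9 (mod 16). So 11^{25} ≡ 11^{9} ≡ 6 (mod 17)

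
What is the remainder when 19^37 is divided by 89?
Using repeated squaring. 37 = 32 + 4 + 1 (binary 100101). Repeated squaring mod 89: 19^1 ≡ 19; 19^2 ≡ 19² = 361 ≡ 5; 19^4 ≡ 5² = 25 ≡ 25; 19^8 ≡ 25² = 625 ≡ 2; 19^16 ≡ 2² = 4 ≡ 4; 19^32 ≡ 4² = 16 ≡ 16. Multiply: 19^37 = 19^32 × 19^4 × 19^1 ≡ 16 × 25 × 19 (mod 89): 16 × 25 = 400 ≡ 44; 44 × 19 = 836 ≡ 35. So 19^37 ≡ 35 (mod 89).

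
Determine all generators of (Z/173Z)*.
Primitive roots mod 173: {2, 3, 5, 7, 8, 11, 12, 17, 18, 19, 20, 26, 27, 28, 30, 32, 39, 42, 44, 45, 46, 48, 50, 53, 58, 59, 61, 62, 63, 65, 66, 68, 69, 70, 71, 72, 74, 75, 76, 79, 82, 86, 87, 91, 94, 97, 98, 99, 101, 102, 103, 104, 105, 107, 108, 110, 111, 112, 114, 115, 120, 123, 125, 127, 128, 129, 131, 134, 141, 143, 145, 146, 147, 153, 154, 155, 156, 161, 162, 165, 166, 168, 170, 171}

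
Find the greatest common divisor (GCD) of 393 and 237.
3

Using the Euclidean algorithm:
393 = 1 × 237 + 156
237 = 1 × 156 + 81
156 = 1 × 81 + 75
81 = 1 × 75 + 6
75 = 12 × 6 + 3
6 = 2 × 3 + 0

GCD(393, 237) = 3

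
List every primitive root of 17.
Primitive roots mod 17: {3, 5, 6, 7, 10, 11, 12, 14}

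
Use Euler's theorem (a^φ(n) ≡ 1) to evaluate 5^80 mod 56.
By Euler: 5^{24} ≡ 1 (mod 56) since gcd(5, 56) = 1. 80 = 3×24 + 8. So 5^{80} ≡ 5^{8} ≡ 25 (mod 56)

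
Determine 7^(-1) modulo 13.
7^(-1) ≡ 2 (mod 13). Verification: 7 × 2 = 14 ≡ 1 (mod 13)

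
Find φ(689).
624

Prime factorization: 689 = 13 × 53
Using the formula φ(n) = n × Π(1 - 1/p) for each prime factor p:
φ(689) = 689 × (1 - 1/13) × (1 - 1/53)
φ(689) = 624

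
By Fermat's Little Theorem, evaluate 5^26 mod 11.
By Fermat: 5^{10} ≡ 1 (mod 11). 26 = 2×10 + 6. So 5^{26} ≡ 5^{6} ≡ 5 (mod 11)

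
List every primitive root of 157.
Primitive roots mod 157: {5, 6, 15, 18, 20, 21, 24, 26, 34, 38, 43, 53, 55, 60, 61, 62, 63, 66, 69, 70, 72, 73, 74, 77, 80, 83, 84, 85, 87, 88, 91, 94, 95, 96, 97, 102, 104, 114, 119, 123, 131, 133, 136, 137, 139, 142, 151, 152}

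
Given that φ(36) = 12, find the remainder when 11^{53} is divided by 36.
By Euler: 11^{12} ≡ 1 (mod 36) since gcd(11, 36) = 1. 53 = 4×12 + 5. So 11^{53} ≡ 11^{5} ≡ 23 (mod 36)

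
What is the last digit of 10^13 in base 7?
Using Fermat: 10^{6} ≡ 1 (mod 7). 13 ≡ 1 (mod 6). So 10^{13} ≡ 10^{1} ≡ 3 (mod 7)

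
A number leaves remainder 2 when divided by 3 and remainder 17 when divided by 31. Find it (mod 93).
M = 3 × 31 = 93. M₁ = 31, y₁ ≡ 1 (mod 3). M₂ = 3, y₂ ≡ 21 (mod 31). n = 2×31×1 + 17×3×21 ≡ 17 (mod 93)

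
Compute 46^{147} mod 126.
64

Using successive squaring:
Binary expansion of 147: 10010011
Powers of 46 mod 126 (each is the square of the previous):
  46^1 ≡ 46 (mod 126)
  46^2 ≡ 46² = 2116 ≡ 100 (mod 126)
  46^4 ≡ 100² = 10000 ≡ 46 (mod 126)
  46^8 ≡ 46² = 2116 ≡ 100 (mod 126)
  46^16 ≡ 100² = 10000 ≡ 46 (mod 126)
  46^32 ≡ 46² = 2116 ≡ 100 (mod 126)
  46^64 ≡ 100² = 10000 ≡ 46 (mod 126)
  46^128 ≡ 46² = 2116 ≡ 100 (mod 126)
147 = 128 + 16 + 2 + 1, so 46^147 = 46^128 × 46^16 × 46^2 × 46^1 ≡ 100 × 46 × 100 × 46 (mod 126)
Multiplying step by step:
  100 × 46 = 4600 ≡ 64 (mod 126)
  64 × 100 = 6400 ≡ 100 (mod 126)
  100 × 46 = 4600 ≡ 64 (mod 126)
Result: 46^147 ≡ 64 (mod 126)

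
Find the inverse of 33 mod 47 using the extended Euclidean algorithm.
Extended GCD: 33(10) + 47(-7) = 1. So 33^(-1) ≡ 10 ≡ 10 (mod 47). Verify: 33 × 10 = 330 ≡ 1 (mod 47)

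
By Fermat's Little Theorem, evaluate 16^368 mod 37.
By Fermat: 16^{36} ≡ 1 (mod 37). 368 ≡ 8 (mod 36). So 16^{368} ≡ 16^{8} ≡ 7 (mod 37)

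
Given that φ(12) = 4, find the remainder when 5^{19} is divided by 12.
By Euler: 5^{4} ≡ 1 (mod 12) since gcd(5, 12) = 1. 19 = 4×4 + 3. So 5^{19} ≡ 5^{3} ≡ 5 (mod 12)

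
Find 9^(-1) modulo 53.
6

Using Extended Euclidean Algorithm:
gcd(9, 53) = 1
Bezout coefficients: 9 × 6 + 53 × -1 = 1
So 9 × 6 ≡ 1 (mod 53)
The inverse is 6 mod 53 = 6
Verification: 9 × 6 = 54 = 1 × 53 + 1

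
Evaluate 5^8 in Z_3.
5 ≡ 2 (mod 3). 8 = 8 (binary 1000). Repeated squaring mod 3: 2^1 ≡ 2; 2^2 ≡ 2² = 4 ≡ 1; 2^4 ≡ 1² = 1 ≡ 1; 2^8 ≡ 1² = 1 ≡ 1. So 5^8 ≡ 1 (mod 3).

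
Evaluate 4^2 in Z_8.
2 = 2 (binary 10). Repeated squaring mod 8: 4^1 ≡ 4; 4^2 ≡ 4² = 16 ≡ 0. So 4^2 ≡ 0 (mod 8).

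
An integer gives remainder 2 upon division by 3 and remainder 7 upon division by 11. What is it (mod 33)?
M = 3 × 11 = 33. M₁ = 11, y₁ ≡ 2 (mod 3). M₂ = 3, y₂ ≡ 4 (mod 11). x = 2×11×2 + 7×3×4 ≡ 29 (mod 33). The smallest positive such number is 29.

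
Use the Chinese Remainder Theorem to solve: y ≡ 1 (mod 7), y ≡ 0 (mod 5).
15

Using the Chinese Remainder Theorem:
M = product of moduli = 35
For equation 1: M_1 = 5, 5 ≡ 5 (mod 7), inverse of 5 mod 7 is 3 (check: 5 × 3 = 15 ≡ 1 (mod 7))
For equation 2: M_2 = 7, 7 ≡ 2 (mod 5), inverse of 7 mod 5 is 3 (check: 2 × 3 = 6 ≡ 1 (mod 5))
Combine: y ≡ Σ r_i×M_i×(M_i⁻¹ mod m_i) = 1×5×3 + 0×7×3 = 15 + 0 = 15
15 mod 35 = 15
y ≡ 15 (mod 35)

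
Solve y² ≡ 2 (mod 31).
The square roots of 2 mod 31 are 8 and 23. Verify: 8² = 64 ≡ 2 (mod 31)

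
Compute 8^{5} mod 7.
1

Using successive squaring:
Binary expansion of 5: 101
Powers of 8 mod 7 (each is the square of the previous):
  8^1 ≡ 1 (mod 7)
  8^2 ≡ 1² = 1 ≡ 1 (mod 7)
  8^4 ≡ 1² = 1 ≡ 1 (mod 7)
5 = 4 + 1, so 8^5 = 8^4 × 8^1 ≡ 1 × 1 (mod 7)
Multiplying step by step:
  1 × 1 = 1 ≡ 1 (mod 7)
Result: 8^5 ≡ 1 (mod 7)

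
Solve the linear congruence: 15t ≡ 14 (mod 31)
3

Since gcd(15, 31) = 1 divides 14, a solution exists.
Multiply both sides by the inverse of 15 mod 31:
  15^(-1) mod 31 = 29
  x ≡ 29 × 14 ≡ 406 ≡ 3 (mod 31)
Verification: 15 × 3 = 45 = 1 × 31 + 14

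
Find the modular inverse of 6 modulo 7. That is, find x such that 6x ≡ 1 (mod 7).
6

Using Extended Euclidean Algorithm:
gcd(6, 7) = 1
Bezout coefficients: 6 × -1 + 7 × 1 = 1
So 6 × -1 ≡ 1 (mod 7)
The inverse is -1 mod 7 = 6
Verification: 6 × 6 = 36 = 5 × 7 + 1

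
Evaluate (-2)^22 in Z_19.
Using Fermat: (-2)^{18} ≡ 1 (mod 19). 22 ≡ 4 (mod 18). So (-2)^{22} ≡ (-2)^{4} ≡ 16 (mod 19)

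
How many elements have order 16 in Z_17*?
Number of primitive roots mod 17 = φ(16) = 8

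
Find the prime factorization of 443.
443

Divide by primes starting from smallest:
443 ÷ 443 = 1

443 = 443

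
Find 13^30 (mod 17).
Using Fermat: 13^{16} ≡ 1 (mod 17). 30 ≡ 14 (mod 16). So 13^{30} ≡ 13^{14} ≡ 16 (mod 17)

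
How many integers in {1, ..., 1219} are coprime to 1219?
1144

Prime factorization: 1219 = 23 × 53
Using the formula φ(n) = n × Π(1 - 1/p) for each prime factor p:
φ(1219) = 1219 × (1 - 1/23) × (1 - 1/53)
φ(1219) = 1144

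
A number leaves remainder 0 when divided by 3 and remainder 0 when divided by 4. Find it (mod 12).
M = 3 × 4 = 12. M₁ = 4, y₁ ≡ 1 (mod 3). M₂ = 3, y₂ ≡ 3 (mod 4). z = 0×4×1 + 0×3×3 ≡ 0 (mod 12)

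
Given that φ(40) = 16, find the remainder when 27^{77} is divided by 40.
By Euler: 27^{16} ≡ 1 (mod 40) since gcd(27, 40) = 1. 77 = 4×16 + 13. So 27^{77} ≡ 27^{13} ≡ 27 (mod 40)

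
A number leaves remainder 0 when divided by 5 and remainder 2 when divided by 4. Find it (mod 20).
M = 5 × 4 = 20. M₁ = 4, y₁ ≡ 4 (mod 5). M₂ = 5, y₂ ≡ 1 (mod 4). k = 0×4×4 + 2×5×1 ≡ 10 (mod 20)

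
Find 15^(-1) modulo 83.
72

Using Extended Euclidean Algorithm:
gcd(15, 83) = 1
Bezout coefficients: 15 × -11 + 83 × 2 = 1
So 15 × -11 ≡ 1 (mod 83)
The inverse is -11 mod 83 = 72
Verification: 15 × 72 = 1080 = 13 × 83 + 1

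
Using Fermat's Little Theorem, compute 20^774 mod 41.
By Fermat: 20^{40} ≡ 1 (mod 41). 774 ≡ 14 (mod 40). So 20^{774} ≡ 20^{14} ≡ 23 (mod 41)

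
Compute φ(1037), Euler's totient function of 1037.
960

Prime factorization: 1037 = 17 × 61
Using the formula φ(n) = n × Π(1 - 1/p) for each prime factor p:
φ(1037) = 1037 × (1 - 1/17) × (1 - 1/61)
φ(1037) = 960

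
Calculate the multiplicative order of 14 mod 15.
Powers of 14 mod 15: 14^1≡14, 14^2≡1. Order = 2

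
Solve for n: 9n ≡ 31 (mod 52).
15

Since gcd(9, 52) = 1 divides 31, a solution exists.
Multiply both sides by the inverse of 9 mod 52:
  9^(-1) mod 52 = 29
  x ≡ 29 × 31 ≡ 899 ≡ 15 (mod 52)
Verification: 9 × 15 = 135 = 2 × 52 + 31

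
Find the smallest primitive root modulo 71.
p - 1 = 70 has prime divisors 2, 5, 7. h is a primitive root mod 71 iff h^(70/q) ≢ 1 (mod 71) for each such q.
h = 2: 2^35 ≡ 1, 2^14 ≡ 54, 2^10 ≡ 30 (mod 71); 2^35 ≡ 1, so not a primitive root.
h = 3: 3^35 ≡ 1, 3^14 ≡ 54, 3^10 ≡ 48 (mod 71); 3^35 ≡ 1, so not a primitive root.
h = 4: 4^35 ≡ 1, 4^14 ≡ 5, 4^10 ≡ 48 (mod 71); 4^35 ≡ 1, so not a primitive root.
h = 5: 5^35 ≡ 1, 5^14 ≡ 57, 5^10 ≡ 1 (mod 71); 5^35 ≡ 1, so not a primitive root.
h = 6: 6^35 ≡ 1, 6^14 ≡ 5, 6^10 ≡ 20 (mod 71); 6^35 ≡ 1, so not a primitive root.
h = 7: 7^35 ≡ 70, 7^14 ≡ 54, 7^10 ≡ 45 (mod 71); none is 1, so 7 has order 70 and is a primitive root.
The smallest primitive root mod 71 is g = 7.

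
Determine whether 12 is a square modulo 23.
By Euler's criterion: 12^{11} ≡ 1 (mod 23). Since this equals 1, 12 is a QR.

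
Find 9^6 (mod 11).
6 = 4 + 2 (binary 110). Repeated squaring mod 11: 9^1 ≡ 9; 9^2 ≡ 9² = 81 ≡ 4; 9^4 ≡ 4² = 16 ≡ 5. Multiply: 9^6 = 9^4 × 9^2 ≡ 5 × 4 (mod 11): 5 × 4 = 20 ≡ 9. So 9^6 ≡ 9 (mod 11).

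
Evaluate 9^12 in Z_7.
Using Fermat: 9^{6} ≡ 1 (mod 7). 12 ≡ 0 (mod 6). So 9^{12} ≡ 9^{0} ≡ 1 (mod 7)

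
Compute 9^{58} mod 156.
9

Using successive squaring:
Binary expansion of 58: 111010
Powers of 9 mod 156 (each is the square of the previous):
  9^1 ≡ 9 (mod 156)
  9^2 ≡ 9² = 81 ≡ 81 (mod 156)
  9^4 ≡ 81² = 6561 ≡ 9 (mod 156)
  9^8 ≡ 9² = 81 ≡ 81 (mod 156)
  9^16 ≡ 81² = 6561 ≡ 9 (mod 156)
  9^32 ≡ 9² = 81 ≡ 81 (mod 156)
58 = 32 + 16 + 8 + 2, so 9^58 = 9^32 × 9^16 × 9^8 × 9^2 ≡ 81 × 9 × 81 × 81 (mod 156)
Multiplying step by step:
  81 × 9 = 729 ≡ 105 (mod 156)
  105 × 81 = 8505 ≡ 81 (mod 156)
  81 × 81 = 6561 ≡ 9 (mod 156)
Result: 9^58 ≡ 9 (mod 156)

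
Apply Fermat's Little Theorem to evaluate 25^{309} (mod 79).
65

By Fermat's Little Theorem, a^(p-1) ≡ 1 (mod p) for prime p and gcd(a, p) = 1
Here p = 79, so 25^78 ≡ 1 (mod 79)
We can reduce the exponent: 309 mod 78 = 75
So 25^309 ≡ 25^75 (mod 79)
Computing: 25^75 mod 79 = 65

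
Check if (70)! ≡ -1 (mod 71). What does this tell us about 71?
(70)! mod 71 = 70. Since this equals -1 (mod 71), Wilson confirms 71 is prime.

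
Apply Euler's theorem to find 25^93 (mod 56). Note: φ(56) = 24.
By Euler: 25^{24} ≡ 1 (mod 56) since gcd(25, 56) = 1. 93 = 3×24 + 21. So 25^{93} ≡ 25^{21} ≡ 1 (mod 56)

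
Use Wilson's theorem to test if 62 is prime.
(61)! mod 62 = 0. Since 0 ≢ -1 (mod 62), 62 is not prime.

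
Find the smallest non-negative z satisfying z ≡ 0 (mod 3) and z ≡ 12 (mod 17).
M = 3 × 17 = 51. M₁ = 17, y₁ ≡ 2 (mod 3). M₂ = 3, y₂ ≡ 6 (mod 17). z = 0×17×2 + 12×3×6 ≡ 12 (mod 51)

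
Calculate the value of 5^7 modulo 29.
7 = 4 + 2 + 1 (binary 111). Repeated squaring mod 29: 5^1 ≡ 5; 5^2 ≡ 5² = 25 ≡ 25; 5^4 ≡ 25² = 625 ≡ 16. Multiply: 5^7 = 5^4 × 5^2 × 5^1 ≡ 16 × 25 × 5 (mod 29): 16 × 25 = 400 ≡ 23; 23 × 5 = 115 ≡ 28. So 5^7 ≡ 28 (mod 29).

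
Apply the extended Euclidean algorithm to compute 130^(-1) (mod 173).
Extended GCD: 130(4) + 173(-3) = 1. So 130^(-1) ≡ 4 ≡ 4 (mod 173). Verify: 130 × 4 = 520 ≡ 1 (mod 173)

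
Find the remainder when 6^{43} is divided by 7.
By Fermat: 6^{6} ≡ 1 (mod 7). 43 = 7×6 + 1. So 6^{43} ≡ 6^{1} ≡ 6 (mod 7)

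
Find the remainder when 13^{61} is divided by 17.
By Fermat: 13^{16} ≡ 1 (mod 17). 61 = 3×16 + 13. So 13^{61} ≡ 13^{13} ≡ 13 (mod 17)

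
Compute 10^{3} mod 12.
4

Using successive squaring:
Binary expansion of 3: 11
Powers of 10 mod 12 (each is the square of the previous):
  10^1 ≡ 10 (mod 12)
  10^2 ≡ 10² = 100 ≡ 4 (mod 12)
3 = 2 + 1, so 10^3 = 10^2 × 10^1 ≡ 4 × 10 (mod 12)
Multiplying step by step:
  4 × 10 = 40 ≡ 4 (mod 12)
Result: 10^3 ≡ 4 (mod 12)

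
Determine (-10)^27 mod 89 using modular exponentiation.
Using repeated squaring. (-10) ≡ 79 (mod 89). 27 = 16 + 8 + 2 + 1 (binary 11011). Repeated squaring mod 89: 79^1 ≡ 79; 79^2 ≡ 79² = 6241 ≡ 11; 79^4 ≡ 11² = 121 ≡ 32; 79^8 ≡ 32² = 1024 ≡ 45; 79^16 ≡ 45² = 2025 ≡ 67. Multiply: (-10)^27 ≡ 79^16 × 79^8 × 79^2 × 79^1 ≡ 67 × 45 × 11 × 79 (mod 89): 67 × 45 = 3015 ≡ 78; 78 × 11 = 858 ≡ 57; 57 × 79 = 4503 ≡ 53. So (-10)^27 ≡ 53 (mod 89).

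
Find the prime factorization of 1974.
2 × 3 × 7 × 47

Divide by primes starting from smallest:
1974 ÷ 2 = 987
987 ÷ 3 = 329
329 ÷ 7 = 47
47 ÷ 47 = 1

1974 = 2 × 3 × 7 × 47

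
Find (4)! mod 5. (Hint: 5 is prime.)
By Wilson's theorem, (4)! ≡ -1 ≡ 4 (mod 5)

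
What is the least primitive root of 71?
7

A primitive root g modulo p has order p-1 = 70
Prime divisors of 70: [2, 5, 7]
g is a primitive root iff g^(70/q) ≢ 1 (mod 71) for each prime divisor q
Testing small values:
  g = 2: 2^35 ≡ 1, 2^14 ≡ 54, 2^10 ≡ 30 (mod 71) → 2^35 ≡ 1, not primitive root
  g = 3: 3^35 ≡ 1, 3^14 ≡ 54, 3^10 ≡ 48 (mod 71) → 3^35 ≡ 1, not primitive root
  g = 4: 4^35 ≡ 1, 4^14 ≡ 5, 4^10 ≡ 48 (mod 71) → 4^35 ≡ 1, not primitive root
  g = 5: 5^35 ≡ 1, 5^14 ≡ 57, 5^10 ≡ 1 (mod 71) → 5^35 ≡ 1, not primitive root
  g = 6: 6^35 ≡ 1, 6^14 ≡ 5, 6^10 ≡ 20 (mod 71) → 6^35 ≡ 1, not primitive root
  g = 7: 7^35 ≡ 70, 7^14 ≡ 54, 7^10 ≡ 45 (mod 71) → none is 1, primitive root!
The smallest primitive root is 7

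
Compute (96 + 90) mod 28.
18

(96 + 90) = 186
186 mod 28 = 18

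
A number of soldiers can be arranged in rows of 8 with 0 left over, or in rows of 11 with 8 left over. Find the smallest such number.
M = 8 × 11 = 88. M₁ = 11, y₁ ≡ 3 (mod 8). M₂ = 8, y₂ ≡ 7 (mod 11). r = 0×11×3 + 8×8×7 ≡ 8 (mod 88). The smallest positive such number is 8.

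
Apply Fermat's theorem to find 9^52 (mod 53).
By Fermat's Little Theorem, 9^{52} ≡ 1 (mod 53) since 53 is prime and gcd(9, 53) = 1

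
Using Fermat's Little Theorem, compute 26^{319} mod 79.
19

By Fermat's Little Theorem, a^(p-1) ≡ 1 (mod p) for prime p and gcd(a, p) = 1
Here p = 79, so 26^78 ≡ 1 (mod 79)
We can reduce the exponent: 319 mod 78 = 7
So 26^319 ≡ 26^7 (mod 79)
Computing: 26^7 mod 79 = 19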